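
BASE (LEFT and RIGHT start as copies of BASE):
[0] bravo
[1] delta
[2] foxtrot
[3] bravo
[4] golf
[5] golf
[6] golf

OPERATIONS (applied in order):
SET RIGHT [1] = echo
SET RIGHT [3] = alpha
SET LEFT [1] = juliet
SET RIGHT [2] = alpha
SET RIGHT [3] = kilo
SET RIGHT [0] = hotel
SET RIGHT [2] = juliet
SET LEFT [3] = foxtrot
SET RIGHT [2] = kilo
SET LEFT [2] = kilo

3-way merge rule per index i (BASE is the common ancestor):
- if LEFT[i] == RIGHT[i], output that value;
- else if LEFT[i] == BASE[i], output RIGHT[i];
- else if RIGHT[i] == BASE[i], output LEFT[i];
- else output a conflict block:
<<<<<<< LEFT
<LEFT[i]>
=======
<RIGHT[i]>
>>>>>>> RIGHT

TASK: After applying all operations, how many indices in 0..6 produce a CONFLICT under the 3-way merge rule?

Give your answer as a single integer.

Answer: 2

Derivation:
Final LEFT:  [bravo, juliet, kilo, foxtrot, golf, golf, golf]
Final RIGHT: [hotel, echo, kilo, kilo, golf, golf, golf]
i=0: L=bravo=BASE, R=hotel -> take RIGHT -> hotel
i=1: BASE=delta L=juliet R=echo all differ -> CONFLICT
i=2: L=kilo R=kilo -> agree -> kilo
i=3: BASE=bravo L=foxtrot R=kilo all differ -> CONFLICT
i=4: L=golf R=golf -> agree -> golf
i=5: L=golf R=golf -> agree -> golf
i=6: L=golf R=golf -> agree -> golf
Conflict count: 2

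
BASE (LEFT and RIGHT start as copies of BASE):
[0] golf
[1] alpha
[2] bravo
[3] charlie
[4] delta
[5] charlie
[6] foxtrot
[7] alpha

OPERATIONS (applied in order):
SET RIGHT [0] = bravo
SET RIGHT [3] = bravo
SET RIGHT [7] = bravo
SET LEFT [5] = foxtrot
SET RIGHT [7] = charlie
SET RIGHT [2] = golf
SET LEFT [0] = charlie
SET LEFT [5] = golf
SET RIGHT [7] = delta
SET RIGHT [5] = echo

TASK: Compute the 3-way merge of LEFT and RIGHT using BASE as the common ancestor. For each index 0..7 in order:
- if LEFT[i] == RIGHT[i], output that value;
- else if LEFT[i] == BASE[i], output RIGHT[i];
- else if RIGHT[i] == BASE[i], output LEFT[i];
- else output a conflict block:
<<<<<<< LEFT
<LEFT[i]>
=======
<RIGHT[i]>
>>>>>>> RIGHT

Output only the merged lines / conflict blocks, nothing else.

Answer: <<<<<<< LEFT
charlie
=======
bravo
>>>>>>> RIGHT
alpha
golf
bravo
delta
<<<<<<< LEFT
golf
=======
echo
>>>>>>> RIGHT
foxtrot
delta

Derivation:
Final LEFT:  [charlie, alpha, bravo, charlie, delta, golf, foxtrot, alpha]
Final RIGHT: [bravo, alpha, golf, bravo, delta, echo, foxtrot, delta]
i=0: BASE=golf L=charlie R=bravo all differ -> CONFLICT
i=1: L=alpha R=alpha -> agree -> alpha
i=2: L=bravo=BASE, R=golf -> take RIGHT -> golf
i=3: L=charlie=BASE, R=bravo -> take RIGHT -> bravo
i=4: L=delta R=delta -> agree -> delta
i=5: BASE=charlie L=golf R=echo all differ -> CONFLICT
i=6: L=foxtrot R=foxtrot -> agree -> foxtrot
i=7: L=alpha=BASE, R=delta -> take RIGHT -> delta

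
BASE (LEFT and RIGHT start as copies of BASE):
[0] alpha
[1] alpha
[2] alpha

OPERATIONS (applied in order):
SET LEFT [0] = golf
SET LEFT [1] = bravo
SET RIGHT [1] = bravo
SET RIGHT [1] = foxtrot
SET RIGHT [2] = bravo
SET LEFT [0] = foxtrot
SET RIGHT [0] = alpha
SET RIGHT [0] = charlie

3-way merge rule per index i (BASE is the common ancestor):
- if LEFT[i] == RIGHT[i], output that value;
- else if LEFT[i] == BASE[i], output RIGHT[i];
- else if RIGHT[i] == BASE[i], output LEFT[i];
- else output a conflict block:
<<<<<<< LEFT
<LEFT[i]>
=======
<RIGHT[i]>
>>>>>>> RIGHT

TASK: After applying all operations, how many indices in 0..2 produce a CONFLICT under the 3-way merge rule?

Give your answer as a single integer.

Answer: 2

Derivation:
Final LEFT:  [foxtrot, bravo, alpha]
Final RIGHT: [charlie, foxtrot, bravo]
i=0: BASE=alpha L=foxtrot R=charlie all differ -> CONFLICT
i=1: BASE=alpha L=bravo R=foxtrot all differ -> CONFLICT
i=2: L=alpha=BASE, R=bravo -> take RIGHT -> bravo
Conflict count: 2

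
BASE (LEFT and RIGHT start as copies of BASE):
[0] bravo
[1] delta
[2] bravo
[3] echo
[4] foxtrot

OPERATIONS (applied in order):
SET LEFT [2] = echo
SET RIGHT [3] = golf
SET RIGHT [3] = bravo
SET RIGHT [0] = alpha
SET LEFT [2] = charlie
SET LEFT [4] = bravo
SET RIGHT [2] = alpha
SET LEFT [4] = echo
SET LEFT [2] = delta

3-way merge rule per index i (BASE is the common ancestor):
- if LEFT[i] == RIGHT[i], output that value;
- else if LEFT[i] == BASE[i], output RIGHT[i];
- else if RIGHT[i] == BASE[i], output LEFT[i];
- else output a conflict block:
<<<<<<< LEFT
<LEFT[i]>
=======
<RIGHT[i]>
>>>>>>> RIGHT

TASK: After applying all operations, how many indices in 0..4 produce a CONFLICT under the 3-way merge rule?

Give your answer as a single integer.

Answer: 1

Derivation:
Final LEFT:  [bravo, delta, delta, echo, echo]
Final RIGHT: [alpha, delta, alpha, bravo, foxtrot]
i=0: L=bravo=BASE, R=alpha -> take RIGHT -> alpha
i=1: L=delta R=delta -> agree -> delta
i=2: BASE=bravo L=delta R=alpha all differ -> CONFLICT
i=3: L=echo=BASE, R=bravo -> take RIGHT -> bravo
i=4: L=echo, R=foxtrot=BASE -> take LEFT -> echo
Conflict count: 1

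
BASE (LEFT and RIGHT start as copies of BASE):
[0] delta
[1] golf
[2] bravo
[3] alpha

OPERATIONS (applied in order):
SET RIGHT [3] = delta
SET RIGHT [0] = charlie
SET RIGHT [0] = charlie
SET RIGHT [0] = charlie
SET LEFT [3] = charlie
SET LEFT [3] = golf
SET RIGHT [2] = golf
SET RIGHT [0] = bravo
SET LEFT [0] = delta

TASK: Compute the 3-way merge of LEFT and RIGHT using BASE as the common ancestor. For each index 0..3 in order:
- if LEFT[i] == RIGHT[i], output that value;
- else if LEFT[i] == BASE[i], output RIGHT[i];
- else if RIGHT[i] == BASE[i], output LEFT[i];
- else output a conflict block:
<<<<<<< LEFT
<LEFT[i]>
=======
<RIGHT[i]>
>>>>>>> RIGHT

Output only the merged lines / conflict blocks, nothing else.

Answer: bravo
golf
golf
<<<<<<< LEFT
golf
=======
delta
>>>>>>> RIGHT

Derivation:
Final LEFT:  [delta, golf, bravo, golf]
Final RIGHT: [bravo, golf, golf, delta]
i=0: L=delta=BASE, R=bravo -> take RIGHT -> bravo
i=1: L=golf R=golf -> agree -> golf
i=2: L=bravo=BASE, R=golf -> take RIGHT -> golf
i=3: BASE=alpha L=golf R=delta all differ -> CONFLICT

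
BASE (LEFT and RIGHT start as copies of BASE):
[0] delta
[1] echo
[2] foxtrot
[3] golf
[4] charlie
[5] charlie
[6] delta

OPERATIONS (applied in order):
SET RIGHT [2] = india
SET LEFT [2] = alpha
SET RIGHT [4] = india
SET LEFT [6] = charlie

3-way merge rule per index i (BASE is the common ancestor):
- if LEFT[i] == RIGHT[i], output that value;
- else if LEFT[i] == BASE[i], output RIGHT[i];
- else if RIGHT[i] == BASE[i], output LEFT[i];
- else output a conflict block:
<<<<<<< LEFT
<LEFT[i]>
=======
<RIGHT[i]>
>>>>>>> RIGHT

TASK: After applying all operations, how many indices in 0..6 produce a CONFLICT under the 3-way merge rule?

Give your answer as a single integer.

Final LEFT:  [delta, echo, alpha, golf, charlie, charlie, charlie]
Final RIGHT: [delta, echo, india, golf, india, charlie, delta]
i=0: L=delta R=delta -> agree -> delta
i=1: L=echo R=echo -> agree -> echo
i=2: BASE=foxtrot L=alpha R=india all differ -> CONFLICT
i=3: L=golf R=golf -> agree -> golf
i=4: L=charlie=BASE, R=india -> take RIGHT -> india
i=5: L=charlie R=charlie -> agree -> charlie
i=6: L=charlie, R=delta=BASE -> take LEFT -> charlie
Conflict count: 1

Answer: 1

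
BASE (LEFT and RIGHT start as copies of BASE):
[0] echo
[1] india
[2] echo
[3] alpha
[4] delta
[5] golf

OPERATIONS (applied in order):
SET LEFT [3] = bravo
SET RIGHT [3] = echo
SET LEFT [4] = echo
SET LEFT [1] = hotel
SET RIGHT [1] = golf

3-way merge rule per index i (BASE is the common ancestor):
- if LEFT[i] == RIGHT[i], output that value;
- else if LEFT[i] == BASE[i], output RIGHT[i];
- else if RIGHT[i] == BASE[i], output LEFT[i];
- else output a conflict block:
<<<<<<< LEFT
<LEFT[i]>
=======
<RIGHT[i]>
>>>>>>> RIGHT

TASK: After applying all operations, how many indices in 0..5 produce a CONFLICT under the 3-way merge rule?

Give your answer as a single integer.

Final LEFT:  [echo, hotel, echo, bravo, echo, golf]
Final RIGHT: [echo, golf, echo, echo, delta, golf]
i=0: L=echo R=echo -> agree -> echo
i=1: BASE=india L=hotel R=golf all differ -> CONFLICT
i=2: L=echo R=echo -> agree -> echo
i=3: BASE=alpha L=bravo R=echo all differ -> CONFLICT
i=4: L=echo, R=delta=BASE -> take LEFT -> echo
i=5: L=golf R=golf -> agree -> golf
Conflict count: 2

Answer: 2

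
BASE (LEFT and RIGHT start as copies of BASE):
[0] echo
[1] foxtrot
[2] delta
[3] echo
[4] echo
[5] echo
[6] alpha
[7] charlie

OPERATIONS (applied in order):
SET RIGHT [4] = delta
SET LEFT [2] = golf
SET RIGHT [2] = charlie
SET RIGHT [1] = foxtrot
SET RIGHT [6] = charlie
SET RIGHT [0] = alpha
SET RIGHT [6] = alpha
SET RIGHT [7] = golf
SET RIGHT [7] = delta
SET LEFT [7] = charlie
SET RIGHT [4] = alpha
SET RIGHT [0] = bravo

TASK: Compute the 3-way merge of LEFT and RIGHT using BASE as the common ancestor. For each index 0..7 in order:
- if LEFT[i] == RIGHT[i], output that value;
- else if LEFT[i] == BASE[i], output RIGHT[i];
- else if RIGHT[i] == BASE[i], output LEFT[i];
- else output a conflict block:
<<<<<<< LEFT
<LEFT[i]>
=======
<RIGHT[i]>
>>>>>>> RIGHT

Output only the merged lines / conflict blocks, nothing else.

Final LEFT:  [echo, foxtrot, golf, echo, echo, echo, alpha, charlie]
Final RIGHT: [bravo, foxtrot, charlie, echo, alpha, echo, alpha, delta]
i=0: L=echo=BASE, R=bravo -> take RIGHT -> bravo
i=1: L=foxtrot R=foxtrot -> agree -> foxtrot
i=2: BASE=delta L=golf R=charlie all differ -> CONFLICT
i=3: L=echo R=echo -> agree -> echo
i=4: L=echo=BASE, R=alpha -> take RIGHT -> alpha
i=5: L=echo R=echo -> agree -> echo
i=6: L=alpha R=alpha -> agree -> alpha
i=7: L=charlie=BASE, R=delta -> take RIGHT -> delta

Answer: bravo
foxtrot
<<<<<<< LEFT
golf
=======
charlie
>>>>>>> RIGHT
echo
alpha
echo
alpha
delta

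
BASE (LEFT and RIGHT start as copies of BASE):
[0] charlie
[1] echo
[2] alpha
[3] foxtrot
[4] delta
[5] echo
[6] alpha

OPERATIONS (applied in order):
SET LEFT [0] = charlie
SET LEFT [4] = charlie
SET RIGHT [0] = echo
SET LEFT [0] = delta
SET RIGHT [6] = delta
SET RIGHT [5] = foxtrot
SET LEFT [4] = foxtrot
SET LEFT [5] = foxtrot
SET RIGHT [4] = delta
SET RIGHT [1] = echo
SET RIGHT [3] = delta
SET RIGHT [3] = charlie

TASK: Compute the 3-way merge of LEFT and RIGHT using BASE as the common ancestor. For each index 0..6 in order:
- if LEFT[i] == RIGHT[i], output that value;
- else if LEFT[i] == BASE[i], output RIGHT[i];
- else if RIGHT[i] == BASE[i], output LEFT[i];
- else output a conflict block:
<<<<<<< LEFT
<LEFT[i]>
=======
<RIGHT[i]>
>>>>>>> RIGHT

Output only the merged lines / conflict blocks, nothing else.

Final LEFT:  [delta, echo, alpha, foxtrot, foxtrot, foxtrot, alpha]
Final RIGHT: [echo, echo, alpha, charlie, delta, foxtrot, delta]
i=0: BASE=charlie L=delta R=echo all differ -> CONFLICT
i=1: L=echo R=echo -> agree -> echo
i=2: L=alpha R=alpha -> agree -> alpha
i=3: L=foxtrot=BASE, R=charlie -> take RIGHT -> charlie
i=4: L=foxtrot, R=delta=BASE -> take LEFT -> foxtrot
i=5: L=foxtrot R=foxtrot -> agree -> foxtrot
i=6: L=alpha=BASE, R=delta -> take RIGHT -> delta

Answer: <<<<<<< LEFT
delta
=======
echo
>>>>>>> RIGHT
echo
alpha
charlie
foxtrot
foxtrot
delta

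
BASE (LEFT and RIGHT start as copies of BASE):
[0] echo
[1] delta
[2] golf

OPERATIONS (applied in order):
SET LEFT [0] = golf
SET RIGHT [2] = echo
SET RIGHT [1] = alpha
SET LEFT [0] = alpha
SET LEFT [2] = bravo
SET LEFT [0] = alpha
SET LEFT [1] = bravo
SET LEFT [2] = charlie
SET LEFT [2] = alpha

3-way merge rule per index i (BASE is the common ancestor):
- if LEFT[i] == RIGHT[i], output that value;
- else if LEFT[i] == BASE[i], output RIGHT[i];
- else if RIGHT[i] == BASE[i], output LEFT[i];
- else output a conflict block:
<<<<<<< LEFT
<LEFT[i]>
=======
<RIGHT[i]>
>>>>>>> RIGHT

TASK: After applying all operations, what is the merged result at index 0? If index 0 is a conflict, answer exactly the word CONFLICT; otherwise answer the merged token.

Answer: alpha

Derivation:
Final LEFT:  [alpha, bravo, alpha]
Final RIGHT: [echo, alpha, echo]
i=0: L=alpha, R=echo=BASE -> take LEFT -> alpha
i=1: BASE=delta L=bravo R=alpha all differ -> CONFLICT
i=2: BASE=golf L=alpha R=echo all differ -> CONFLICT
Index 0 -> alpha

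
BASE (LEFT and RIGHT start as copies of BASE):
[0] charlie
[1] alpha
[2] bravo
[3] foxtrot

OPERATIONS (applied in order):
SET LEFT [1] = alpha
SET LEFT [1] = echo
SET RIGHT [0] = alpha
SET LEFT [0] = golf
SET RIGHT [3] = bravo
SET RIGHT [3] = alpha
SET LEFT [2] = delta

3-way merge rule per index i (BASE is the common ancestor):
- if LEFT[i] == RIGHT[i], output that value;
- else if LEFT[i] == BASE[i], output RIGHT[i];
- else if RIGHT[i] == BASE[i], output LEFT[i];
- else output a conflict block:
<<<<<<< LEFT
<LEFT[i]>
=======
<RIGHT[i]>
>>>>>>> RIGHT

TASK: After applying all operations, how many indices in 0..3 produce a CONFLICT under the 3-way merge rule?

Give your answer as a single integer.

Final LEFT:  [golf, echo, delta, foxtrot]
Final RIGHT: [alpha, alpha, bravo, alpha]
i=0: BASE=charlie L=golf R=alpha all differ -> CONFLICT
i=1: L=echo, R=alpha=BASE -> take LEFT -> echo
i=2: L=delta, R=bravo=BASE -> take LEFT -> delta
i=3: L=foxtrot=BASE, R=alpha -> take RIGHT -> alpha
Conflict count: 1

Answer: 1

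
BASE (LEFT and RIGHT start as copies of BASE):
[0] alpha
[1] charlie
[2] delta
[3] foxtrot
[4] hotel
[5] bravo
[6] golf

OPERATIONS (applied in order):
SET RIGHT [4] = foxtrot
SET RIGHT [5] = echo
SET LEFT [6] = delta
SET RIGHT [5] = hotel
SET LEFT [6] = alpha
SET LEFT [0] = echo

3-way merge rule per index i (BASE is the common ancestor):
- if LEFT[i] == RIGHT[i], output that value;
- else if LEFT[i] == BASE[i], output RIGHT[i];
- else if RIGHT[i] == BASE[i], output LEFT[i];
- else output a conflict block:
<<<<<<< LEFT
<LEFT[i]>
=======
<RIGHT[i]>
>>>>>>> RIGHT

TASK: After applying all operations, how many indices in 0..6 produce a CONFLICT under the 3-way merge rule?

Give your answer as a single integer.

Answer: 0

Derivation:
Final LEFT:  [echo, charlie, delta, foxtrot, hotel, bravo, alpha]
Final RIGHT: [alpha, charlie, delta, foxtrot, foxtrot, hotel, golf]
i=0: L=echo, R=alpha=BASE -> take LEFT -> echo
i=1: L=charlie R=charlie -> agree -> charlie
i=2: L=delta R=delta -> agree -> delta
i=3: L=foxtrot R=foxtrot -> agree -> foxtrot
i=4: L=hotel=BASE, R=foxtrot -> take RIGHT -> foxtrot
i=5: L=bravo=BASE, R=hotel -> take RIGHT -> hotel
i=6: L=alpha, R=golf=BASE -> take LEFT -> alpha
Conflict count: 0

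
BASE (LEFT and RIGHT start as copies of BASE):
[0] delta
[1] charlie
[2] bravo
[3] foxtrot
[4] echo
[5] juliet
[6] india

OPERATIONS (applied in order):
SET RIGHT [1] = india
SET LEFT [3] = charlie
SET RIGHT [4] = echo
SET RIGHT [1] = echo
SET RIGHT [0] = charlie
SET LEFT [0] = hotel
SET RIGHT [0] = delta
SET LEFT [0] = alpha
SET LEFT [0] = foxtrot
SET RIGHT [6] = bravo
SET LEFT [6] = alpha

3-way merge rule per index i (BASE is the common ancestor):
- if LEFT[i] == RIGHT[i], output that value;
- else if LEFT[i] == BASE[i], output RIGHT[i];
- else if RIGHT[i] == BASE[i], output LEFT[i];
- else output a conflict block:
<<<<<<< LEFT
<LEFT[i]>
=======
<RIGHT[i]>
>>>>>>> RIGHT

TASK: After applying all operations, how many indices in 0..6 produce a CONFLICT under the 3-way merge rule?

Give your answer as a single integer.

Final LEFT:  [foxtrot, charlie, bravo, charlie, echo, juliet, alpha]
Final RIGHT: [delta, echo, bravo, foxtrot, echo, juliet, bravo]
i=0: L=foxtrot, R=delta=BASE -> take LEFT -> foxtrot
i=1: L=charlie=BASE, R=echo -> take RIGHT -> echo
i=2: L=bravo R=bravo -> agree -> bravo
i=3: L=charlie, R=foxtrot=BASE -> take LEFT -> charlie
i=4: L=echo R=echo -> agree -> echo
i=5: L=juliet R=juliet -> agree -> juliet
i=6: BASE=india L=alpha R=bravo all differ -> CONFLICT
Conflict count: 1

Answer: 1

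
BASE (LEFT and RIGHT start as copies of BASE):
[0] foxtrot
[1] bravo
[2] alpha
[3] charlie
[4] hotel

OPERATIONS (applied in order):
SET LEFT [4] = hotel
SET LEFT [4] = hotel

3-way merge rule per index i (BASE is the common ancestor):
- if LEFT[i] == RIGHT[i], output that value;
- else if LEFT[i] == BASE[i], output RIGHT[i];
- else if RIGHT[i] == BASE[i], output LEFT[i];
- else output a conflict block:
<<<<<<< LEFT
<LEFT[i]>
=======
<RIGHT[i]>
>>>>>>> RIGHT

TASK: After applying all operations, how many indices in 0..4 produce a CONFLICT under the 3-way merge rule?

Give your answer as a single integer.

Final LEFT:  [foxtrot, bravo, alpha, charlie, hotel]
Final RIGHT: [foxtrot, bravo, alpha, charlie, hotel]
i=0: L=foxtrot R=foxtrot -> agree -> foxtrot
i=1: L=bravo R=bravo -> agree -> bravo
i=2: L=alpha R=alpha -> agree -> alpha
i=3: L=charlie R=charlie -> agree -> charlie
i=4: L=hotel R=hotel -> agree -> hotel
Conflict count: 0

Answer: 0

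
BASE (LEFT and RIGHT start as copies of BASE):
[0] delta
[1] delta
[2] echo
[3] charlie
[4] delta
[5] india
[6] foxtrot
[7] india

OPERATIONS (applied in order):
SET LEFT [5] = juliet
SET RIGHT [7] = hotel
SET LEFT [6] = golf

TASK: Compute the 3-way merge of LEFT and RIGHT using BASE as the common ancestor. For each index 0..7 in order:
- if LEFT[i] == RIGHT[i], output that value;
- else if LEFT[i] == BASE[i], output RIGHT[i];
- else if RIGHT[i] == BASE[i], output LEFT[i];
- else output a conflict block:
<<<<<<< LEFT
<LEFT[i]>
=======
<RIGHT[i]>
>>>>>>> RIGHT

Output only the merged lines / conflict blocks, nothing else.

Answer: delta
delta
echo
charlie
delta
juliet
golf
hotel

Derivation:
Final LEFT:  [delta, delta, echo, charlie, delta, juliet, golf, india]
Final RIGHT: [delta, delta, echo, charlie, delta, india, foxtrot, hotel]
i=0: L=delta R=delta -> agree -> delta
i=1: L=delta R=delta -> agree -> delta
i=2: L=echo R=echo -> agree -> echo
i=3: L=charlie R=charlie -> agree -> charlie
i=4: L=delta R=delta -> agree -> delta
i=5: L=juliet, R=india=BASE -> take LEFT -> juliet
i=6: L=golf, R=foxtrot=BASE -> take LEFT -> golf
i=7: L=india=BASE, R=hotel -> take RIGHT -> hotel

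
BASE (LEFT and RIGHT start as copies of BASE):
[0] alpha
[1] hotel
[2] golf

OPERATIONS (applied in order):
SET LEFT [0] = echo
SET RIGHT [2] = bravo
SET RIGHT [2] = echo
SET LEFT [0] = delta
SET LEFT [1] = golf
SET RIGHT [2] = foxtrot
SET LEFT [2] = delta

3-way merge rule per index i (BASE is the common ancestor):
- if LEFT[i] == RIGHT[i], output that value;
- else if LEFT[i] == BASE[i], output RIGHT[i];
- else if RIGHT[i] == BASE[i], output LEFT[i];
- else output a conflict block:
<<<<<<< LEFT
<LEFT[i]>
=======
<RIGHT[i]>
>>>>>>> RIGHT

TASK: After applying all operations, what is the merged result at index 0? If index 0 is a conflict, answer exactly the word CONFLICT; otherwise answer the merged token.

Final LEFT:  [delta, golf, delta]
Final RIGHT: [alpha, hotel, foxtrot]
i=0: L=delta, R=alpha=BASE -> take LEFT -> delta
i=1: L=golf, R=hotel=BASE -> take LEFT -> golf
i=2: BASE=golf L=delta R=foxtrot all differ -> CONFLICT
Index 0 -> delta

Answer: delta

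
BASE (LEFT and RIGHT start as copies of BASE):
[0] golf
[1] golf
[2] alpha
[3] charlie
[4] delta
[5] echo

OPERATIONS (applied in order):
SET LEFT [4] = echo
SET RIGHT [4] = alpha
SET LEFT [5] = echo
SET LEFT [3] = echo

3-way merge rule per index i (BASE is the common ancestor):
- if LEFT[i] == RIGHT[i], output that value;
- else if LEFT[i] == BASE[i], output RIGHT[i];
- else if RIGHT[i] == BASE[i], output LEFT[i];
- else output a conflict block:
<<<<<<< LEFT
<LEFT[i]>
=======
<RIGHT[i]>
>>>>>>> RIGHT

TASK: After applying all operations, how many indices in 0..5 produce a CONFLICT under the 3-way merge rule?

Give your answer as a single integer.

Final LEFT:  [golf, golf, alpha, echo, echo, echo]
Final RIGHT: [golf, golf, alpha, charlie, alpha, echo]
i=0: L=golf R=golf -> agree -> golf
i=1: L=golf R=golf -> agree -> golf
i=2: L=alpha R=alpha -> agree -> alpha
i=3: L=echo, R=charlie=BASE -> take LEFT -> echo
i=4: BASE=delta L=echo R=alpha all differ -> CONFLICT
i=5: L=echo R=echo -> agree -> echo
Conflict count: 1

Answer: 1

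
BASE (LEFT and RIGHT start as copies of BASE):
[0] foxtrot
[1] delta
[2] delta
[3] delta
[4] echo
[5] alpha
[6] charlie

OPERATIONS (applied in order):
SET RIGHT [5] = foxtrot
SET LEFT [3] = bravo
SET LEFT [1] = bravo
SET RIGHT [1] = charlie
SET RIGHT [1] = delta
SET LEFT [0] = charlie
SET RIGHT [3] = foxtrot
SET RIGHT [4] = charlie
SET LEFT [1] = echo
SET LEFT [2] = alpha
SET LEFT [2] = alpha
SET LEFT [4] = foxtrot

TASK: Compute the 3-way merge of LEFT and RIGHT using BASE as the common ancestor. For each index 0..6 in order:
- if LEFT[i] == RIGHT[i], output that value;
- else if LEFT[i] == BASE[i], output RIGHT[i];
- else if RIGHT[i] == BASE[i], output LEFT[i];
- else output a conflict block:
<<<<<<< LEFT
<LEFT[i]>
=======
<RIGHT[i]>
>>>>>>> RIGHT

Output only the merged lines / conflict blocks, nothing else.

Answer: charlie
echo
alpha
<<<<<<< LEFT
bravo
=======
foxtrot
>>>>>>> RIGHT
<<<<<<< LEFT
foxtrot
=======
charlie
>>>>>>> RIGHT
foxtrot
charlie

Derivation:
Final LEFT:  [charlie, echo, alpha, bravo, foxtrot, alpha, charlie]
Final RIGHT: [foxtrot, delta, delta, foxtrot, charlie, foxtrot, charlie]
i=0: L=charlie, R=foxtrot=BASE -> take LEFT -> charlie
i=1: L=echo, R=delta=BASE -> take LEFT -> echo
i=2: L=alpha, R=delta=BASE -> take LEFT -> alpha
i=3: BASE=delta L=bravo R=foxtrot all differ -> CONFLICT
i=4: BASE=echo L=foxtrot R=charlie all differ -> CONFLICT
i=5: L=alpha=BASE, R=foxtrot -> take RIGHT -> foxtrot
i=6: L=charlie R=charlie -> agree -> charlie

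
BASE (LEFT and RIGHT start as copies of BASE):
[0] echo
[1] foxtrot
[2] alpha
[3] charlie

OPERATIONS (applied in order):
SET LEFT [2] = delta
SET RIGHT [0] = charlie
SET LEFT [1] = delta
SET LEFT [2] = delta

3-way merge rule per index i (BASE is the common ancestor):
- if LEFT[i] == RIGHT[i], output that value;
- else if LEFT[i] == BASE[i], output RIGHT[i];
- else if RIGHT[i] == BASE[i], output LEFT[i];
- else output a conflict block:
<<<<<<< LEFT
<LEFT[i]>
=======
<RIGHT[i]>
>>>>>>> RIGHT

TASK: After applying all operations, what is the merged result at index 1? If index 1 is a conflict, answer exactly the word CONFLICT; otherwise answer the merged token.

Final LEFT:  [echo, delta, delta, charlie]
Final RIGHT: [charlie, foxtrot, alpha, charlie]
i=0: L=echo=BASE, R=charlie -> take RIGHT -> charlie
i=1: L=delta, R=foxtrot=BASE -> take LEFT -> delta
i=2: L=delta, R=alpha=BASE -> take LEFT -> delta
i=3: L=charlie R=charlie -> agree -> charlie
Index 1 -> delta

Answer: delta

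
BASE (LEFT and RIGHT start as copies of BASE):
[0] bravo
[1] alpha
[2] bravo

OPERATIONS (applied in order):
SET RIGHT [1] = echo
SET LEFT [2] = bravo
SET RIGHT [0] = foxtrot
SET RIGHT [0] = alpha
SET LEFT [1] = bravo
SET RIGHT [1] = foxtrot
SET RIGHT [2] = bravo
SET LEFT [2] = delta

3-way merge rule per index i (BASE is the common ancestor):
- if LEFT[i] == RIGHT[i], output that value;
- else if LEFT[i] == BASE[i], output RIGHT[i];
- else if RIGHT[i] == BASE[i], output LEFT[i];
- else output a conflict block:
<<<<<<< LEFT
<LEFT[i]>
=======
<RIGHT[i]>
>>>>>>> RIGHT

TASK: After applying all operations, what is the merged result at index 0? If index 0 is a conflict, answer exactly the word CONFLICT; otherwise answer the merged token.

Answer: alpha

Derivation:
Final LEFT:  [bravo, bravo, delta]
Final RIGHT: [alpha, foxtrot, bravo]
i=0: L=bravo=BASE, R=alpha -> take RIGHT -> alpha
i=1: BASE=alpha L=bravo R=foxtrot all differ -> CONFLICT
i=2: L=delta, R=bravo=BASE -> take LEFT -> delta
Index 0 -> alpha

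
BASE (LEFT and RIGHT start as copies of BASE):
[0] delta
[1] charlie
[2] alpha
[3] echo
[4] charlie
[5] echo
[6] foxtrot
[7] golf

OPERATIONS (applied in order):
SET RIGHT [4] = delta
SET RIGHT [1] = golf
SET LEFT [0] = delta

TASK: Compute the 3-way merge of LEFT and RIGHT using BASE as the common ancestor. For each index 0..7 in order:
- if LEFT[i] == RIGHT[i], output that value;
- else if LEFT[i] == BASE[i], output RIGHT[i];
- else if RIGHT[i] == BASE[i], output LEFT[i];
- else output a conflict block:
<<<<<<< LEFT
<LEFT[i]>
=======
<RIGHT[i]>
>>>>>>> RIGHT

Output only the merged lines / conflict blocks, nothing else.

Answer: delta
golf
alpha
echo
delta
echo
foxtrot
golf

Derivation:
Final LEFT:  [delta, charlie, alpha, echo, charlie, echo, foxtrot, golf]
Final RIGHT: [delta, golf, alpha, echo, delta, echo, foxtrot, golf]
i=0: L=delta R=delta -> agree -> delta
i=1: L=charlie=BASE, R=golf -> take RIGHT -> golf
i=2: L=alpha R=alpha -> agree -> alpha
i=3: L=echo R=echo -> agree -> echo
i=4: L=charlie=BASE, R=delta -> take RIGHT -> delta
i=5: L=echo R=echo -> agree -> echo
i=6: L=foxtrot R=foxtrot -> agree -> foxtrot
i=7: L=golf R=golf -> agree -> golf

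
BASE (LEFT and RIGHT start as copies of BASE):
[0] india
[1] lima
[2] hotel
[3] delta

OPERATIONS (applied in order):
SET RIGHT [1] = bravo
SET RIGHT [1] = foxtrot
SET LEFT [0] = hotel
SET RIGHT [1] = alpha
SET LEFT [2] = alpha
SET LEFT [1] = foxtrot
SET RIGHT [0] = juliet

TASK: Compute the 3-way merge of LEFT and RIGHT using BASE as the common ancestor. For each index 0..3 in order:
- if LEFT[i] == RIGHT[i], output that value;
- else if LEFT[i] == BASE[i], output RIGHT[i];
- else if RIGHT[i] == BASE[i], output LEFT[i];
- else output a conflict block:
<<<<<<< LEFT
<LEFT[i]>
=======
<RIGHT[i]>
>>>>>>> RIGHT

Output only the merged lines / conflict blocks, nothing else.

Answer: <<<<<<< LEFT
hotel
=======
juliet
>>>>>>> RIGHT
<<<<<<< LEFT
foxtrot
=======
alpha
>>>>>>> RIGHT
alpha
delta

Derivation:
Final LEFT:  [hotel, foxtrot, alpha, delta]
Final RIGHT: [juliet, alpha, hotel, delta]
i=0: BASE=india L=hotel R=juliet all differ -> CONFLICT
i=1: BASE=lima L=foxtrot R=alpha all differ -> CONFLICT
i=2: L=alpha, R=hotel=BASE -> take LEFT -> alpha
i=3: L=delta R=delta -> agree -> delta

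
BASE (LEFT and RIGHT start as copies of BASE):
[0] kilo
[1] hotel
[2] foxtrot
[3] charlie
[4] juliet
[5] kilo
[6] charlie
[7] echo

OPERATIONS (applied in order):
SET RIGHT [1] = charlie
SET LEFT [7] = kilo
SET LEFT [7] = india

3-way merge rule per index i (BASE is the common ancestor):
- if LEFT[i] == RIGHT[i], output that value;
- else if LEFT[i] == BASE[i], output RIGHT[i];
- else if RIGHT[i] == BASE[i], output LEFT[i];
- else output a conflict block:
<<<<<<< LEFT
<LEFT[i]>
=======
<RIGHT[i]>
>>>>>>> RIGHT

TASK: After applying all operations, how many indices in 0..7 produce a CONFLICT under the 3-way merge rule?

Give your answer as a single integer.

Final LEFT:  [kilo, hotel, foxtrot, charlie, juliet, kilo, charlie, india]
Final RIGHT: [kilo, charlie, foxtrot, charlie, juliet, kilo, charlie, echo]
i=0: L=kilo R=kilo -> agree -> kilo
i=1: L=hotel=BASE, R=charlie -> take RIGHT -> charlie
i=2: L=foxtrot R=foxtrot -> agree -> foxtrot
i=3: L=charlie R=charlie -> agree -> charlie
i=4: L=juliet R=juliet -> agree -> juliet
i=5: L=kilo R=kilo -> agree -> kilo
i=6: L=charlie R=charlie -> agree -> charlie
i=7: L=india, R=echo=BASE -> take LEFT -> india
Conflict count: 0

Answer: 0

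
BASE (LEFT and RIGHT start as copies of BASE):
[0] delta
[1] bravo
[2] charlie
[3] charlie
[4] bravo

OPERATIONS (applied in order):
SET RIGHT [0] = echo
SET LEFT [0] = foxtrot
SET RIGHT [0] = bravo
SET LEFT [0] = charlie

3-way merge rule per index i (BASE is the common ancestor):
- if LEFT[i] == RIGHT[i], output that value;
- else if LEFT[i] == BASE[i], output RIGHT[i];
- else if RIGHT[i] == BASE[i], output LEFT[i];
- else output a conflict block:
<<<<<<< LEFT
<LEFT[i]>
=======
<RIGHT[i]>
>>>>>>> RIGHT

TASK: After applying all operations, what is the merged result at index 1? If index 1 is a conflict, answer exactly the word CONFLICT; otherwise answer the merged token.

Answer: bravo

Derivation:
Final LEFT:  [charlie, bravo, charlie, charlie, bravo]
Final RIGHT: [bravo, bravo, charlie, charlie, bravo]
i=0: BASE=delta L=charlie R=bravo all differ -> CONFLICT
i=1: L=bravo R=bravo -> agree -> bravo
i=2: L=charlie R=charlie -> agree -> charlie
i=3: L=charlie R=charlie -> agree -> charlie
i=4: L=bravo R=bravo -> agree -> bravo
Index 1 -> bravo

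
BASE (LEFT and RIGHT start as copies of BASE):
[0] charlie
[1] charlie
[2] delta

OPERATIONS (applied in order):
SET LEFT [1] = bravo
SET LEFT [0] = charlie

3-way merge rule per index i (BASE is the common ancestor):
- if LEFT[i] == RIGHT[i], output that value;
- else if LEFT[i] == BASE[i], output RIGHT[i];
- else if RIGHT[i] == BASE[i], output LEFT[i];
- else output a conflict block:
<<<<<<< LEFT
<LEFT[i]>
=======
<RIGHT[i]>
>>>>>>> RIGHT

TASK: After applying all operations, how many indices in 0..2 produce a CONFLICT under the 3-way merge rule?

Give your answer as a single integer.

Final LEFT:  [charlie, bravo, delta]
Final RIGHT: [charlie, charlie, delta]
i=0: L=charlie R=charlie -> agree -> charlie
i=1: L=bravo, R=charlie=BASE -> take LEFT -> bravo
i=2: L=delta R=delta -> agree -> delta
Conflict count: 0

Answer: 0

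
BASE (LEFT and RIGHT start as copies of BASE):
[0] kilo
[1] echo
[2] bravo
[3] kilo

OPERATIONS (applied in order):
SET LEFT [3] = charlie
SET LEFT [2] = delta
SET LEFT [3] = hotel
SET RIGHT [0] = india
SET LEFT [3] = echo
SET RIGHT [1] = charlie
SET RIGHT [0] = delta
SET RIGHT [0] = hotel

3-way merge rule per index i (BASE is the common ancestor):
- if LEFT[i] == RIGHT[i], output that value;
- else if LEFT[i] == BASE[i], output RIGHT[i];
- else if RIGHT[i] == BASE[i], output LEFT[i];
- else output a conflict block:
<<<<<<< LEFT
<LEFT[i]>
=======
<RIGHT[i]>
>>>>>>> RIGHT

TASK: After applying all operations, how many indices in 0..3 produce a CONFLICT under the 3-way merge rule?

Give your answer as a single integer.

Answer: 0

Derivation:
Final LEFT:  [kilo, echo, delta, echo]
Final RIGHT: [hotel, charlie, bravo, kilo]
i=0: L=kilo=BASE, R=hotel -> take RIGHT -> hotel
i=1: L=echo=BASE, R=charlie -> take RIGHT -> charlie
i=2: L=delta, R=bravo=BASE -> take LEFT -> delta
i=3: L=echo, R=kilo=BASE -> take LEFT -> echo
Conflict count: 0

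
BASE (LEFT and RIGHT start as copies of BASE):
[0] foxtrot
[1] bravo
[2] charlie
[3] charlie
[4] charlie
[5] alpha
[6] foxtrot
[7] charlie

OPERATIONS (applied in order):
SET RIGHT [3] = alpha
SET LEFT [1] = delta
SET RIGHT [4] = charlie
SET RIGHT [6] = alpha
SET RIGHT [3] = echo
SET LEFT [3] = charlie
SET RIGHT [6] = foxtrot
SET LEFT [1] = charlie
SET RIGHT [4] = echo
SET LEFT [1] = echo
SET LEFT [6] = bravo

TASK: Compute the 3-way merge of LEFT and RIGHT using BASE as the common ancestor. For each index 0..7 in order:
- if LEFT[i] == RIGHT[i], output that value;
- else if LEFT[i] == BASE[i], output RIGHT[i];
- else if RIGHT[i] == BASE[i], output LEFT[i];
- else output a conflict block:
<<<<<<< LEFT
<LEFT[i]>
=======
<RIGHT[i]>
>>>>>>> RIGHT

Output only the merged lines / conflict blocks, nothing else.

Final LEFT:  [foxtrot, echo, charlie, charlie, charlie, alpha, bravo, charlie]
Final RIGHT: [foxtrot, bravo, charlie, echo, echo, alpha, foxtrot, charlie]
i=0: L=foxtrot R=foxtrot -> agree -> foxtrot
i=1: L=echo, R=bravo=BASE -> take LEFT -> echo
i=2: L=charlie R=charlie -> agree -> charlie
i=3: L=charlie=BASE, R=echo -> take RIGHT -> echo
i=4: L=charlie=BASE, R=echo -> take RIGHT -> echo
i=5: L=alpha R=alpha -> agree -> alpha
i=6: L=bravo, R=foxtrot=BASE -> take LEFT -> bravo
i=7: L=charlie R=charlie -> agree -> charlie

Answer: foxtrot
echo
charlie
echo
echo
alpha
bravo
charlie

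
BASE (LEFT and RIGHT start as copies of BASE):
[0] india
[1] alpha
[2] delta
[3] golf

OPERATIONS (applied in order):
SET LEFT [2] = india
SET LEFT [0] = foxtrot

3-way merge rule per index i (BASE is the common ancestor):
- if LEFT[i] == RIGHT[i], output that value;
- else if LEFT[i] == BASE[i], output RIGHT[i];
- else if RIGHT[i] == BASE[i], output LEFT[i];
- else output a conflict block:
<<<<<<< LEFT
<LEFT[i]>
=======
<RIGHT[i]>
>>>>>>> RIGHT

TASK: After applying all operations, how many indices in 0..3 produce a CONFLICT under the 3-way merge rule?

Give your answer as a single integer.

Final LEFT:  [foxtrot, alpha, india, golf]
Final RIGHT: [india, alpha, delta, golf]
i=0: L=foxtrot, R=india=BASE -> take LEFT -> foxtrot
i=1: L=alpha R=alpha -> agree -> alpha
i=2: L=india, R=delta=BASE -> take LEFT -> india
i=3: L=golf R=golf -> agree -> golf
Conflict count: 0

Answer: 0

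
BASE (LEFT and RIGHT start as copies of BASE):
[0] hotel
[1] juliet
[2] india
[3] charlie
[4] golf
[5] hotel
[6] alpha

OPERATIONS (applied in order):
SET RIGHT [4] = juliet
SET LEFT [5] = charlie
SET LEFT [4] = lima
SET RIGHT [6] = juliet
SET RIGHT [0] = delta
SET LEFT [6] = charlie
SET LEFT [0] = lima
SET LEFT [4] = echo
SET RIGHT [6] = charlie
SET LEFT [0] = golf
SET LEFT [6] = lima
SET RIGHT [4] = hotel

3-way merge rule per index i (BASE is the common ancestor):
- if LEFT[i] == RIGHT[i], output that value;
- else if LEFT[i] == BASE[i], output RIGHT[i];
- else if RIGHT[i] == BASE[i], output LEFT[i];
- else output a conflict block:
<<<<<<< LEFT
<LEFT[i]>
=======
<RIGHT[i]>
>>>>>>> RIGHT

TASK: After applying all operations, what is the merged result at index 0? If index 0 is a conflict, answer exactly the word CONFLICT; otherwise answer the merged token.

Answer: CONFLICT

Derivation:
Final LEFT:  [golf, juliet, india, charlie, echo, charlie, lima]
Final RIGHT: [delta, juliet, india, charlie, hotel, hotel, charlie]
i=0: BASE=hotel L=golf R=delta all differ -> CONFLICT
i=1: L=juliet R=juliet -> agree -> juliet
i=2: L=india R=india -> agree -> india
i=3: L=charlie R=charlie -> agree -> charlie
i=4: BASE=golf L=echo R=hotel all differ -> CONFLICT
i=5: L=charlie, R=hotel=BASE -> take LEFT -> charlie
i=6: BASE=alpha L=lima R=charlie all differ -> CONFLICT
Index 0 -> CONFLICT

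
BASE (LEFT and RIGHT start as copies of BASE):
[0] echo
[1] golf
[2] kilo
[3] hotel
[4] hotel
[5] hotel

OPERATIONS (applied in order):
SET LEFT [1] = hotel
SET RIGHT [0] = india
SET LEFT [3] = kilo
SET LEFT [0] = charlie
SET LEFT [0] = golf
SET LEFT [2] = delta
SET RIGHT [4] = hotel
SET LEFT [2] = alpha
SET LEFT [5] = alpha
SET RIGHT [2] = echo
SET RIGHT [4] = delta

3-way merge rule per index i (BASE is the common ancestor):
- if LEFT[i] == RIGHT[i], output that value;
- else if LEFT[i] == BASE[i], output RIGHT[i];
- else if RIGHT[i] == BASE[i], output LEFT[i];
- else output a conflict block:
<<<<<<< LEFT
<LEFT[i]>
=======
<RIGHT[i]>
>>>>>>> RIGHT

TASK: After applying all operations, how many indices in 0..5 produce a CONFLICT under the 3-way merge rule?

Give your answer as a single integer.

Final LEFT:  [golf, hotel, alpha, kilo, hotel, alpha]
Final RIGHT: [india, golf, echo, hotel, delta, hotel]
i=0: BASE=echo L=golf R=india all differ -> CONFLICT
i=1: L=hotel, R=golf=BASE -> take LEFT -> hotel
i=2: BASE=kilo L=alpha R=echo all differ -> CONFLICT
i=3: L=kilo, R=hotel=BASE -> take LEFT -> kilo
i=4: L=hotel=BASE, R=delta -> take RIGHT -> delta
i=5: L=alpha, R=hotel=BASE -> take LEFT -> alpha
Conflict count: 2

Answer: 2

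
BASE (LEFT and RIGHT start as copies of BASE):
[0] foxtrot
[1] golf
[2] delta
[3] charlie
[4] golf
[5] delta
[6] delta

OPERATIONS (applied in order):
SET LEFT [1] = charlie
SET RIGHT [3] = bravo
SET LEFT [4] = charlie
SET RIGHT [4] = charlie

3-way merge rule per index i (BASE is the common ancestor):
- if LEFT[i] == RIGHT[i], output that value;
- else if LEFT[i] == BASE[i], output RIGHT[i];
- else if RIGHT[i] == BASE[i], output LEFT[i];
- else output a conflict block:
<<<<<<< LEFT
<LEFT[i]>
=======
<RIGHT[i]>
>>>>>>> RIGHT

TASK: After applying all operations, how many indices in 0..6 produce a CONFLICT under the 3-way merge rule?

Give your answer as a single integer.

Answer: 0

Derivation:
Final LEFT:  [foxtrot, charlie, delta, charlie, charlie, delta, delta]
Final RIGHT: [foxtrot, golf, delta, bravo, charlie, delta, delta]
i=0: L=foxtrot R=foxtrot -> agree -> foxtrot
i=1: L=charlie, R=golf=BASE -> take LEFT -> charlie
i=2: L=delta R=delta -> agree -> delta
i=3: L=charlie=BASE, R=bravo -> take RIGHT -> bravo
i=4: L=charlie R=charlie -> agree -> charlie
i=5: L=delta R=delta -> agree -> delta
i=6: L=delta R=delta -> agree -> delta
Conflict count: 0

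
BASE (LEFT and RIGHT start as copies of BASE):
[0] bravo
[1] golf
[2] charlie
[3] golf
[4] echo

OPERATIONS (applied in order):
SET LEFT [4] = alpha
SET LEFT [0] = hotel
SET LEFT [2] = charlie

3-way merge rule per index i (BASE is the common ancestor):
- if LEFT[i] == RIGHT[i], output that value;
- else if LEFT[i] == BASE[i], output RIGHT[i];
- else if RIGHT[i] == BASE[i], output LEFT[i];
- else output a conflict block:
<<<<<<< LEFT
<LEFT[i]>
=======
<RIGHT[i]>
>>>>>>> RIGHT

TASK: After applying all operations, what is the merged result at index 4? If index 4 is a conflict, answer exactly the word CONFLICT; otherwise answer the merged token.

Final LEFT:  [hotel, golf, charlie, golf, alpha]
Final RIGHT: [bravo, golf, charlie, golf, echo]
i=0: L=hotel, R=bravo=BASE -> take LEFT -> hotel
i=1: L=golf R=golf -> agree -> golf
i=2: L=charlie R=charlie -> agree -> charlie
i=3: L=golf R=golf -> agree -> golf
i=4: L=alpha, R=echo=BASE -> take LEFT -> alpha
Index 4 -> alpha

Answer: alpha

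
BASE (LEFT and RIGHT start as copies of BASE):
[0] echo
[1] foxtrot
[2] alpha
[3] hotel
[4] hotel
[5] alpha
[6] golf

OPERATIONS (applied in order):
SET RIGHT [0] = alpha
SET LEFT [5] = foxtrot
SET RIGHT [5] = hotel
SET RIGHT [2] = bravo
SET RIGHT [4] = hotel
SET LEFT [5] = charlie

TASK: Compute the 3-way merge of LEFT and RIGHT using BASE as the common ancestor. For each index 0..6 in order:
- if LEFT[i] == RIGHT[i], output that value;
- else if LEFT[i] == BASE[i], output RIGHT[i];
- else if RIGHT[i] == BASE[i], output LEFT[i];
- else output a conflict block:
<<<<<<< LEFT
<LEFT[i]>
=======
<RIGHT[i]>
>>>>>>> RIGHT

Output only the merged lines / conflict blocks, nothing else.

Final LEFT:  [echo, foxtrot, alpha, hotel, hotel, charlie, golf]
Final RIGHT: [alpha, foxtrot, bravo, hotel, hotel, hotel, golf]
i=0: L=echo=BASE, R=alpha -> take RIGHT -> alpha
i=1: L=foxtrot R=foxtrot -> agree -> foxtrot
i=2: L=alpha=BASE, R=bravo -> take RIGHT -> bravo
i=3: L=hotel R=hotel -> agree -> hotel
i=4: L=hotel R=hotel -> agree -> hotel
i=5: BASE=alpha L=charlie R=hotel all differ -> CONFLICT
i=6: L=golf R=golf -> agree -> golf

Answer: alpha
foxtrot
bravo
hotel
hotel
<<<<<<< LEFT
charlie
=======
hotel
>>>>>>> RIGHT
golf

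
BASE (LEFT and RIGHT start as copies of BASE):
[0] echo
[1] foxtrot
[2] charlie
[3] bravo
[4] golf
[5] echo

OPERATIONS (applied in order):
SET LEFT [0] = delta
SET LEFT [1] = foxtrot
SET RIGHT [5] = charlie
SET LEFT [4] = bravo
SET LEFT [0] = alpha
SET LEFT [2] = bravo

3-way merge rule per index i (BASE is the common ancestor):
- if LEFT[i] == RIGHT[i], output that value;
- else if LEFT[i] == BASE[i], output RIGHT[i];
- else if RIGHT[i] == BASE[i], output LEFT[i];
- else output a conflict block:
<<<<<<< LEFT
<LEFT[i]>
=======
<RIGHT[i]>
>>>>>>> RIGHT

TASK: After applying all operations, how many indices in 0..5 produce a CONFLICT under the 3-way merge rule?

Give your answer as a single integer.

Final LEFT:  [alpha, foxtrot, bravo, bravo, bravo, echo]
Final RIGHT: [echo, foxtrot, charlie, bravo, golf, charlie]
i=0: L=alpha, R=echo=BASE -> take LEFT -> alpha
i=1: L=foxtrot R=foxtrot -> agree -> foxtrot
i=2: L=bravo, R=charlie=BASE -> take LEFT -> bravo
i=3: L=bravo R=bravo -> agree -> bravo
i=4: L=bravo, R=golf=BASE -> take LEFT -> bravo
i=5: L=echo=BASE, R=charlie -> take RIGHT -> charlie
Conflict count: 0

Answer: 0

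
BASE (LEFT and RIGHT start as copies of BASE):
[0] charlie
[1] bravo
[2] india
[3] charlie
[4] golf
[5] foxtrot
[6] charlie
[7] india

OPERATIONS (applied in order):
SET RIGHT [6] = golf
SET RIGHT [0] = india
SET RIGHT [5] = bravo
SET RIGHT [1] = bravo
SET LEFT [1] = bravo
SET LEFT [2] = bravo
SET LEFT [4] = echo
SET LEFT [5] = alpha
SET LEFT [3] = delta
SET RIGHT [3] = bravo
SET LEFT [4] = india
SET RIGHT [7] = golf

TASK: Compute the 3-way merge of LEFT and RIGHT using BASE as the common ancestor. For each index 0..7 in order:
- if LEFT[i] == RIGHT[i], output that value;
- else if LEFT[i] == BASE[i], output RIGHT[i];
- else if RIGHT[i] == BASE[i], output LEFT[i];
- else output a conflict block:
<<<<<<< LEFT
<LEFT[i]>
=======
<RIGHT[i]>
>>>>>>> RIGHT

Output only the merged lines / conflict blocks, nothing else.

Final LEFT:  [charlie, bravo, bravo, delta, india, alpha, charlie, india]
Final RIGHT: [india, bravo, india, bravo, golf, bravo, golf, golf]
i=0: L=charlie=BASE, R=india -> take RIGHT -> india
i=1: L=bravo R=bravo -> agree -> bravo
i=2: L=bravo, R=india=BASE -> take LEFT -> bravo
i=3: BASE=charlie L=delta R=bravo all differ -> CONFLICT
i=4: L=india, R=golf=BASE -> take LEFT -> india
i=5: BASE=foxtrot L=alpha R=bravo all differ -> CONFLICT
i=6: L=charlie=BASE, R=golf -> take RIGHT -> golf
i=7: L=india=BASE, R=golf -> take RIGHT -> golf

Answer: india
bravo
bravo
<<<<<<< LEFT
delta
=======
bravo
>>>>>>> RIGHT
india
<<<<<<< LEFT
alpha
=======
bravo
>>>>>>> RIGHT
golf
golf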